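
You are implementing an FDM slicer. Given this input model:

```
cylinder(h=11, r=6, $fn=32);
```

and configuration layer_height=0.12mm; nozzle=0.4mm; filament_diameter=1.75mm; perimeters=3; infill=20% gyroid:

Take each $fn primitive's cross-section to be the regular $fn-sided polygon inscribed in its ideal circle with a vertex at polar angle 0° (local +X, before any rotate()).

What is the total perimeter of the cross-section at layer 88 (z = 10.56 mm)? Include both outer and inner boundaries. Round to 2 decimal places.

37.64 mm

At z = 10.56 mm: the cylinder: section is a regular 32-gon, circumradius r=6 (perimeter = 2·32·6.000·sin(180°/32) = 37.64 mm). Overall, the cross-section is a single solid region. Total boundary length (outer) = 37.64 mm.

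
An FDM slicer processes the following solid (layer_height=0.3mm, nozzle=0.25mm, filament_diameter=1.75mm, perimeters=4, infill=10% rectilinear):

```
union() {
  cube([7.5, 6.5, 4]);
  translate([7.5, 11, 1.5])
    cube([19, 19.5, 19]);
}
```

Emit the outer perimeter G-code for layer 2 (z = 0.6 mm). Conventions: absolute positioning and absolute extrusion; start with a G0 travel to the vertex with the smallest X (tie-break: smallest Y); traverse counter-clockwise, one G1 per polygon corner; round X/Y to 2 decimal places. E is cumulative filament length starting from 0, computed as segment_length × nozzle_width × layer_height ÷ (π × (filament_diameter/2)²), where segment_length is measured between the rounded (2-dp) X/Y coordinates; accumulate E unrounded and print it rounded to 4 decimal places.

G0 X0.00 Y0.00 Z0.60
G1 X7.50 Y0.00 E0.2339
G1 X7.50 Y6.50 E0.4365
G1 X0.00 Y6.50 E0.6704
G1 X0.00 Y0.00 E0.8731

At z = 0.6 mm: the 7.5×6.5 cube contributes its full rectangle; the cube at (7.5, 11) is absent (z outside [1.5, 20.5]); Combining (union): only the 7.5×6.5 cube is present, so the union is just that shape — 1 connected region. The outline is a single polygon with 4 vertices. Extrusion per mm of travel: 0.25 × 0.3 / (π × 0.875²) = 0.031181. Accumulating E over each segment gives final E = 0.8731.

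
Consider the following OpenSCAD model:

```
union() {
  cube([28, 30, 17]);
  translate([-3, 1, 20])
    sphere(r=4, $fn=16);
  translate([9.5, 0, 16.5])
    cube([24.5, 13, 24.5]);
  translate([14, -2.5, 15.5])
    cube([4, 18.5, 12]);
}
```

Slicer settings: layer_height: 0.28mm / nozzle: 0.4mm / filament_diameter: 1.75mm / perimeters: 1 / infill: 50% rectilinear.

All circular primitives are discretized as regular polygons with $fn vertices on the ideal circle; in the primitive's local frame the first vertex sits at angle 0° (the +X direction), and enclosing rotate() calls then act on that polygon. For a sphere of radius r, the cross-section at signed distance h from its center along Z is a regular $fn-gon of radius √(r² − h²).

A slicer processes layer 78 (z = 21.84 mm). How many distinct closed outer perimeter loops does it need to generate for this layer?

2

At z = 21.84 mm: the cube is absent (z outside [0, 17]); the r=4 sphere at (-3, 1) contributes a regular 16-gon of circumradius √(4²−1.84²) = 3.552; the cube at (9.5, 0) is present — its section is the full 24.5×13 rectangle; the cube at (14, -2.5) (footprint 4×18.5) is included at this height; Merging all regions: the regions partially overlap (shared area 52.00 mm²), so overlapping operands fuse into one piece — 2 connected regions. The result has 2 disconnected regions.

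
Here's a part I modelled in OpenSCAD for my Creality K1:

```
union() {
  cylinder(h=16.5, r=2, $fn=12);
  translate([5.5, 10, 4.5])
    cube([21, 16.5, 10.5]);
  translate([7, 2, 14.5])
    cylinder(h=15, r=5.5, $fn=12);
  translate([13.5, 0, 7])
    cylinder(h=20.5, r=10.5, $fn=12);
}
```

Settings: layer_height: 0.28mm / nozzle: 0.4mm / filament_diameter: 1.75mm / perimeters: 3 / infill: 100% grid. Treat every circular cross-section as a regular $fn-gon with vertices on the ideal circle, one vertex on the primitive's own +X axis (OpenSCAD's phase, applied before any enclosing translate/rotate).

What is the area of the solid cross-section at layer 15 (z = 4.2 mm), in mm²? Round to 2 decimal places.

12.00 mm²

At z = 4.2 mm: the r=2 cylinder contributes a regular 12-gon of circumradius 2 (area = (12/2)·2.000²·sin(360°/12) = 12.00 mm²); the cube at (5.5, 10) is not intersected at this z (z outside [4.5, 15]); the cylinder at (7, 2) is not intersected at this z (z outside [14.5, 29.5]); the cylinder at (13.5, 0) is not intersected at this z (z outside [7, 27.5]); Merging all regions: only the r=2 cylinder is present, so the union is just that shape — area = 12.00 mm². Overall, the cross-section is a single solid region. Net area = 12.00 mm².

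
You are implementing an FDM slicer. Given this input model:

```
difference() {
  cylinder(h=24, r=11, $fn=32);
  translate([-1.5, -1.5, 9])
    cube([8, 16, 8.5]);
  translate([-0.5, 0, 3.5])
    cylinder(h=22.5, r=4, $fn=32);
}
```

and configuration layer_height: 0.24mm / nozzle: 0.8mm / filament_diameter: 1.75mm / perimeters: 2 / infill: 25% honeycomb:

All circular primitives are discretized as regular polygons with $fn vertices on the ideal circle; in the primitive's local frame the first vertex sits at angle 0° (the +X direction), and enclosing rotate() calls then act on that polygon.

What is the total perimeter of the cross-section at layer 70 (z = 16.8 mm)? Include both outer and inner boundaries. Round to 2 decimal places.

At z = 16.8 mm: the r=11 cylinder contributes a regular 32-gon of circumradius 11 (perimeter = 2·32·11.000·sin(180°/32) = 69.00 mm); the cube at (-1.5, -1.5) (footprint 8×16) is included at this height (perimeter 48.00 mm); the cylinder at (-0.5, 0): section is a regular 32-gon, circumradius r=4 (perimeter = 2·32·4.000·sin(180°/32) = 25.09 mm); Taking the first minus the rest: starting from the r=11 cylinder, the 8×16 cube at (-1.5, -1.5) partially overlaps it — only the 95.24 mm² overlap (of its 128.00 mm²) is removed, clipping the outline; the r=4 cylinder at (-0.5, 0) partially overlaps it — only the 26.18 mm² overlap (of its 49.94 mm²) is removed, clipping the outline — boundary = 97.41 mm. Overall, the cross-section is a single solid region. Total boundary length (outer) = 97.41 mm.

97.41 mm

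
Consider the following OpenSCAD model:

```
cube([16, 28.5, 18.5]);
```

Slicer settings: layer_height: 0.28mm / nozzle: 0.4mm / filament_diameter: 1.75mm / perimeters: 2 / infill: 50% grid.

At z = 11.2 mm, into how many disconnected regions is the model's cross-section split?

1

At z = 11.2 mm: the cube (footprint 16×28.5) is included at this height. The result has 1 disconnected region.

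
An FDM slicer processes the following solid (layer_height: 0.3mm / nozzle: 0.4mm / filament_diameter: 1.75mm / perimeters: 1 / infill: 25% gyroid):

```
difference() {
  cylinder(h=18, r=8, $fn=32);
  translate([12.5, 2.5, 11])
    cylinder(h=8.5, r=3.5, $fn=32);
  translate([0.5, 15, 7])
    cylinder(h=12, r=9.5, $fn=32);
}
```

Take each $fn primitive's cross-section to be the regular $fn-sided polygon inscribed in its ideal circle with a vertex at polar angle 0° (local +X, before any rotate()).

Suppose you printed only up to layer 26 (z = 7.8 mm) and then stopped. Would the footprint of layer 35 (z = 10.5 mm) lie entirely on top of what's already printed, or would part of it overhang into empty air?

entirely on top

Compare the two slices. At z = 7.8: the r=8 cylinder gives a regular 32-gon of circumradius 8 (constant along its height) (area = (32/2)·8.000²·sin(360°/32) = 199.77 mm²); the cylinder at (12.5, 2.5) is not intersected at this z (z outside [11, 19.5]); the cylinder at (0.5, 15): section is a regular 32-gon, circumradius r=9.5 (area = (32/2)·9.500²·sin(360°/32) = 281.71 mm²); Taking the first minus the rest: starting from the r=8 cylinder (199.77 mm²), the r=9.5 cylinder at (0.5, 15) partially overlaps it — only the 14.59 mm² overlap (of its 281.71 mm²) is removed, clipping the outline — area = 185.19 mm². At z = 10.5: the r=8 cylinder gives a regular 32-gon of circumradius 8 (constant along its height) (area = (32/2)·8.000²·sin(360°/32) = 199.77 mm²); the cylinder at (12.5, 2.5) does not reach this height (z outside [11, 19.5]); the cylinder at (0.5, 15): section is a regular 32-gon, circumradius r=9.5 (area = (32/2)·9.500²·sin(360°/32) = 281.71 mm²); Subtracting the remaining from the first: starting from the r=8 cylinder (199.77 mm²), the r=9.5 cylinder at (0.5, 15) partially overlaps it — only the 14.59 mm² overlap (of its 281.71 mm²) is removed, clipping the outline — area = 185.19 mm². Checking containment: the cross-section at z = 10.5 is a subset of the cross-section at z = 7.8.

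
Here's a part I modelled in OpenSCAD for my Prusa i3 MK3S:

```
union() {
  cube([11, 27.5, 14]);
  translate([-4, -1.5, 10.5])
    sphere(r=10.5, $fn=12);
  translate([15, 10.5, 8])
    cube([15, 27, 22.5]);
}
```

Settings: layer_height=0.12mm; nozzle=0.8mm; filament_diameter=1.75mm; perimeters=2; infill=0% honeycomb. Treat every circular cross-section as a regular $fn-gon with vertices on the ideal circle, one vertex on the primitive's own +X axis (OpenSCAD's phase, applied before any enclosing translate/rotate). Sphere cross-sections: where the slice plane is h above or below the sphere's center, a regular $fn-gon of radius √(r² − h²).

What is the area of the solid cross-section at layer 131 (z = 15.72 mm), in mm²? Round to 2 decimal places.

At z = 15.72 mm: the cube is not intersected at this z (z outside [0, 14]); the r=10.5 sphere at (-4, -1.5) slices to a regular 12-gon of circumradius 9.111 (√(r²−h²) with h=5.22 from center) (area = (12/2)·9.111²·sin(360°/12) = 249.00 mm²); the cube at (15, 10.5) is present — its section is the full 15×27 rectangle (area 405.00 mm²); Merging all regions: the 2 present regions are separate (no shared area or edge), so areas and boundary lengths simply add and each stays a separate island — area = 654.00 mm². Overall, the cross-section has 2 separate islands. Net area = 654.00 mm².

654.00 mm²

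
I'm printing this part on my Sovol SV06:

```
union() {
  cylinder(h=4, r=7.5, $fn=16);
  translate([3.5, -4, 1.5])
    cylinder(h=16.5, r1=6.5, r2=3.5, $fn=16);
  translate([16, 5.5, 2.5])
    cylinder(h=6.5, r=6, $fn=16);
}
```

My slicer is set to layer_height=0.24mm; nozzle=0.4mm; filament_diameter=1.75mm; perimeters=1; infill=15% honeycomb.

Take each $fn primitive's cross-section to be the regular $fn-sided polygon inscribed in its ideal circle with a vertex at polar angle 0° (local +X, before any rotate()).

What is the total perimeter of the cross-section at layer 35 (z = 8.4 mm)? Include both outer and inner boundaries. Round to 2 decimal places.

At z = 8.4 mm: the cylinder does not reach this height (z outside [0, 4]); the cone at (3.5, -4) (r1=6.5→r2=3.5) has section circumradius 5.245 here — a regular 16-gon (perimeter = 2·16·5.245·sin(180°/16) = 32.75 mm); the cylinder at (16, 5.5): section is a regular 16-gon, circumradius r=6 (perimeter = 2·16·6.000·sin(180°/16) = 37.46 mm); Combining (union): the 2 present regions are separate (no shared area or edge), so areas and boundary lengths simply add and each stays a separate island — boundary = 70.20 mm. Overall, the cross-section has 2 separate islands. Total boundary length (outer) = 70.20 mm.

70.20 mm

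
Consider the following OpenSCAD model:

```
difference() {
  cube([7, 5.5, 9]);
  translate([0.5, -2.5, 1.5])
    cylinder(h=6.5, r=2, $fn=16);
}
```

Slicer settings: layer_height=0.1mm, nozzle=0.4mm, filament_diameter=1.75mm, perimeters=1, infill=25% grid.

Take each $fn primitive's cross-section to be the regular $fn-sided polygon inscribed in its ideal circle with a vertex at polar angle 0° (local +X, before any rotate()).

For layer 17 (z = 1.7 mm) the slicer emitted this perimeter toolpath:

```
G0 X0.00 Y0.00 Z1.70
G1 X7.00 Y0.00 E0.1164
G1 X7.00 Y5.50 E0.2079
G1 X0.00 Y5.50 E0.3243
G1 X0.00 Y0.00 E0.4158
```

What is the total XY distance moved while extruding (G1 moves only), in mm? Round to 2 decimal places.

25.00 mm

Sum the Euclidean lengths of each G1 segment: total = 25.00 mm.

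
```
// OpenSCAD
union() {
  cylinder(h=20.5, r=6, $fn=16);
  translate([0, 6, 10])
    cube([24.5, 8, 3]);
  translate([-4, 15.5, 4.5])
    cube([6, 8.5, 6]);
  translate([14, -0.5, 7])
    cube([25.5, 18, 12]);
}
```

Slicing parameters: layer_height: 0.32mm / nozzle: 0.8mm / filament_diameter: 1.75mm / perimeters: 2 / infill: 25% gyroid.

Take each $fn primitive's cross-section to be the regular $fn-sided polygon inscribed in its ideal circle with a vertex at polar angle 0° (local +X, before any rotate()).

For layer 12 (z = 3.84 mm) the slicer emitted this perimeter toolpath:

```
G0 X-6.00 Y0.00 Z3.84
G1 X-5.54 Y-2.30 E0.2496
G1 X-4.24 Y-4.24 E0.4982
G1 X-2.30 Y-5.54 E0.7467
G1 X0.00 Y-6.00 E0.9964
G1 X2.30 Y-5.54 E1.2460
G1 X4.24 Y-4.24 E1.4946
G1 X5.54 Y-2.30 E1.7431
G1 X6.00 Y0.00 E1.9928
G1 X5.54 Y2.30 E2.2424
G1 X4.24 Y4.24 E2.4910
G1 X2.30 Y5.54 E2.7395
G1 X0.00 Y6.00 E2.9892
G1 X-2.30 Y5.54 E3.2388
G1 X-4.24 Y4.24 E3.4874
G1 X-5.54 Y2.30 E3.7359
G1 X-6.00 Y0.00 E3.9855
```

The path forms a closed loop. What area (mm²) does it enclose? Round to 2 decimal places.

Apply the shoelace formula to the sequence of (X, Y) vertices; enclosed area = 110.15 mm².

110.15 mm²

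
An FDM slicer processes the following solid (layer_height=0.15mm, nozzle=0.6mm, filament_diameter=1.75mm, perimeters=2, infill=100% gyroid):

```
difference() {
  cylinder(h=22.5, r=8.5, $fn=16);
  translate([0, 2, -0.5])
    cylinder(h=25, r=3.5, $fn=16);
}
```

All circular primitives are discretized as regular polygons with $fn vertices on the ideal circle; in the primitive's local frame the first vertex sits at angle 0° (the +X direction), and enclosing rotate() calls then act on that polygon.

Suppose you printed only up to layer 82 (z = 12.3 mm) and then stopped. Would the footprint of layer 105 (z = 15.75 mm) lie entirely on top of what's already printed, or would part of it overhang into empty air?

Compare the two slices. At z = 12.3: the r=8.5 cylinder gives a regular 16-gon of circumradius 8.5 (constant along its height) (area = (16/2)·8.500²·sin(360°/16) = 221.19 mm²); the r=3.5 cylinder at (0, 2) gives a regular 16-gon of circumradius 3.5 (constant along its height) (area = (16/2)·3.500²·sin(360°/16) = 37.50 mm²); After the difference (first − rest): starting from the r=8.5 cylinder (221.19 mm²), the r=3.5 cylinder at (0, 2) lies wholly inside it (removes its full 37.50 mm² and its 21.85 mm outline becomes a hole wall) — area = 183.69 mm². At z = 15.75: the cylinder: section is a regular 16-gon, circumradius r=8.5 (area = (16/2)·8.500²·sin(360°/16) = 221.19 mm²); the cylinder at (0, 2): section is a regular 16-gon, circumradius r=3.5 (area = (16/2)·3.500²·sin(360°/16) = 37.50 mm²); After the difference (first − rest): starting from the r=8.5 cylinder (221.19 mm²), the r=3.5 cylinder at (0, 2) lies wholly inside it (removes its full 37.50 mm² and its 21.85 mm outline becomes a hole wall) — area = 183.69 mm². Checking containment: the cross-section at z = 15.75 is a subset of the cross-section at z = 12.3.

entirely on top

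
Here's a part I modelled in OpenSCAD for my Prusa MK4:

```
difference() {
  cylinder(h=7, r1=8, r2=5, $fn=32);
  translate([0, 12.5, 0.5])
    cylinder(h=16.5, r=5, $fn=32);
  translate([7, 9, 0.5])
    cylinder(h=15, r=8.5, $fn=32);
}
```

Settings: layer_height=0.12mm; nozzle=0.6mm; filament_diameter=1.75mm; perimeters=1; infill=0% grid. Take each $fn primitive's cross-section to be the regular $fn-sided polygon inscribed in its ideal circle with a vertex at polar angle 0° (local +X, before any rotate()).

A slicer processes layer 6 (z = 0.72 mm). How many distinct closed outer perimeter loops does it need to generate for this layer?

At z = 0.72 mm: the cone: at t=0.103 of its height the radius interpolates to r₁+(r₂−r₁)t = 7.691, giving a regular 32-gon of that circumradius; the r=5 cylinder at (0, 12.5) gives a regular 32-gon of circumradius 5 (constant along its height); the cylinder at (7, 9): section is a regular 32-gon, circumradius r=8.5; Taking the first minus the rest: starting from the cone, the r=5 cylinder at (0, 12.5) partially overlaps it — only the 0.19 mm² overlap (of its 78.04 mm²) is removed, clipping the outline; the r=8.5 cylinder at (7, 9) partially overlaps it — only the 37.04 mm² overlap (of its 225.52 mm²) is removed, clipping the outline — 1 connected region. The result has 1 disconnected region.

1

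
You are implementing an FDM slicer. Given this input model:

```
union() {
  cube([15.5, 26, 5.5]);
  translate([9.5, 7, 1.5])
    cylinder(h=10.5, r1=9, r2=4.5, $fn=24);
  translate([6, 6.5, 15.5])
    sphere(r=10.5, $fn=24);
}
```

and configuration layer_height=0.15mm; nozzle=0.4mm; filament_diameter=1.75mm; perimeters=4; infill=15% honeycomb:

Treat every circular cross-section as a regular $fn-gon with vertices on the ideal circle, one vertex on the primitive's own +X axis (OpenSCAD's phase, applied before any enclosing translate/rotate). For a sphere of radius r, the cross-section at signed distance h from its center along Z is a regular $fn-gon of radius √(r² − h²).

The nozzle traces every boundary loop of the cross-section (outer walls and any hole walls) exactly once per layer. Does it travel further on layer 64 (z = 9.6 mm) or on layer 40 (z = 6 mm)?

Layer 64 (z = 9.6): the cube is not intersected at this z (z outside [0, 5.5]); the cone at (9.5, 7) contributes a regular 24-gon of circumradius 5.529 (interpolated between r1=9 and r2=4.5 at t=0.771) (perimeter = 2·24·5.529·sin(180°/24) = 34.64 mm); the r=10.5 sphere at (6, 6.5) slices to a regular 24-gon of circumradius 8.686 (√(r²−h²) with h=5.9 from center) (perimeter = 2·24·8.686·sin(180°/24) = 54.42 mm); Merging all regions: the regions partially overlap (shared area 93.20 mm²), so the edge portions inside another operand are dropped and the merged outline is re-measured after clipping — boundary = 54.67 mm. So its perimeter = 54.67 mm. Layer 40 (z = 6): the cube is not intersected at this z (z outside [0, 5.5]); the cone at (9.5, 7) contributes a regular 24-gon of circumradius 7.071 (interpolated between r1=9 and r2=4.5 at t=0.429) (perimeter = 2·24·7.071·sin(180°/24) = 44.30 mm); the r=10.5 sphere at (6, 6.5) slices to a regular 24-gon of circumradius 4.472 (√(r²−h²) with h=9.5 from center) (perimeter = 2·24·4.472·sin(180°/24) = 28.02 mm); Merging all regions: the regions partially overlap (shared area 56.90 mm²), so the edge portions inside another operand are dropped and the merged outline is re-measured after clipping — boundary = 45.30 mm. So its perimeter = 45.30 mm. Layer 64 is larger (54.67 vs 45.30 mm).

layer 64 (z = 9.6 mm)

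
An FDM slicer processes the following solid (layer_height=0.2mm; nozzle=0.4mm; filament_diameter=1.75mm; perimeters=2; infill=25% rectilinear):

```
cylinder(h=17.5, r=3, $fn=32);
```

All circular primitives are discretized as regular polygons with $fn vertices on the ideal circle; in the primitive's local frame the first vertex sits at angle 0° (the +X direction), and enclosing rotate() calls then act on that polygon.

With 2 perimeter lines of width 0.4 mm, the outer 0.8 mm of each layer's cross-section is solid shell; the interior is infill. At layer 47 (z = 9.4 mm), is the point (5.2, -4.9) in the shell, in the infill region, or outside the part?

outside

At z = 9.4 mm: the r=3 cylinder contributes a regular 32-gon of circumradius 3. Overall, the cross-section is a single solid region. The nearest boundary edge runs (1.67, -2.49)→(2.12, -2.12); distance from the point to it = 4.15 mm. The point is not inside any of the regions above, so it lies outside the cross-section (4.15 mm from the nearest boundary).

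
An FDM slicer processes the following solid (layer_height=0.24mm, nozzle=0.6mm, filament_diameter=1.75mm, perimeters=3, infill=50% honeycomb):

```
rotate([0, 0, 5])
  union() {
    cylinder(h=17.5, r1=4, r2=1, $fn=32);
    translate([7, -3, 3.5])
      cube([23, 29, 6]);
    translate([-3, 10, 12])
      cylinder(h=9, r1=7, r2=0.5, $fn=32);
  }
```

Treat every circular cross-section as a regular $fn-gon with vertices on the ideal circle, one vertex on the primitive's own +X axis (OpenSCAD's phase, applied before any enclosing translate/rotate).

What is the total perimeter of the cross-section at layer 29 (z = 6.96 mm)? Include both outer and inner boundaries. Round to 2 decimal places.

At z = 6.96 mm: the cone: at t=0.398 of its height the radius interpolates to r₁+(r₂−r₁)t = 2.807, giving a regular 32-gon of that circumradius (perimeter = 2·32·2.807·sin(180°/32) = 17.61 mm); the cube at (7, -3) (footprint 23×29) is included at this height (perimeter 104.00 mm); the cone at (-3, 10) does not reach this height (z outside [12, 21]); Merging all regions: the 2 present regions are separate (no shared area or edge), so areas and boundary lengths simply add and each stays a separate island — boundary = 121.61 mm; (rotated 5° about Z; rotation is an isometry so areas/perimeters/island counts are preserved). Overall, the cross-section has 2 separate islands. Total boundary length (outer) = 121.61 mm.

121.61 mm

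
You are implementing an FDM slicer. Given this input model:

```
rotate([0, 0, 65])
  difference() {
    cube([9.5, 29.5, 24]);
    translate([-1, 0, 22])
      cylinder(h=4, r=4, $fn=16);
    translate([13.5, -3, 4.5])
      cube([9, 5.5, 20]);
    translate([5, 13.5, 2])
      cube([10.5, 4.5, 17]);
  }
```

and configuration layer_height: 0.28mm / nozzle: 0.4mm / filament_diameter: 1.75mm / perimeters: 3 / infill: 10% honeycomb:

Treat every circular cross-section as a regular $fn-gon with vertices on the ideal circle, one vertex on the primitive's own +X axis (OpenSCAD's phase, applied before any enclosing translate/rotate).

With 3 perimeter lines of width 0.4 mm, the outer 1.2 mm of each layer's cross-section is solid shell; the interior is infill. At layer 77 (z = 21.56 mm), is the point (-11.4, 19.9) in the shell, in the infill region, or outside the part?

At z = 21.56 mm: the cube (footprint 9.5×29.5) is included at this height; the cylinder at (-1, 0) is not intersected at this z (z outside [22, 26]); the cube at (13.5, -3) is present — its section is the full 9×5.5 rectangle; the cube at (5, 13.5) does not reach this height (z outside [2, 19]); Taking the first minus the rest: starting from the 9.5×29.5 cube, the 9×5.5 cube at (13.5, -3) misses the remaining region (no effect) — 1 connected region; (rotated 65° about Z; rotation is an isometry so areas/perimeters/island counts are preserved). Overall, the cross-section is a single solid region. Undo the 65° rotation: the query point maps to (13.218, 18.742) in the un-rotated model frame. The nearest boundary edge runs (9.50, 29.50)→(9.50, 0.00); distance from the point to it = 3.72 mm. The point is not inside any of the regions above, so it lies outside the cross-section (3.72 mm from the nearest boundary).

outside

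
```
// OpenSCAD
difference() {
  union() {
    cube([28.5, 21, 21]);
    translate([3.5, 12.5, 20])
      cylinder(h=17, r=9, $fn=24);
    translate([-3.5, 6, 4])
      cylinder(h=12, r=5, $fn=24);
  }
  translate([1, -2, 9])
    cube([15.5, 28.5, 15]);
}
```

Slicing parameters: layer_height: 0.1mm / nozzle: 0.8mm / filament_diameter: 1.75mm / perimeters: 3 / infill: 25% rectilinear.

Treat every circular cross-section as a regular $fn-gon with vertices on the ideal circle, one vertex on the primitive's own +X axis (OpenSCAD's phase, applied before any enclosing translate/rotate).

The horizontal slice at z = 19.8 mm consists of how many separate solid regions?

2

At z = 19.8 mm: the cube (footprint 28.5×21) is included at this height; the cylinder at (3.5, 12.5) is absent (z outside [20, 37]); the cylinder at (-3.5, 6) is absent (z outside [4, 16]); Merging all regions: only the 28.5×21 cube is present, so the union is just that shape — 1 connected region; the cube at (1, -2) (footprint 15.5×28.5) is included at this height; After the difference (first − rest): starting from the result so far, the 15.5×28.5 cube at (1, -2) partially overlaps it — only the 325.50 mm² overlap (of its 441.75 mm²) is removed, clipping the outline — 2 connected regions. The result has 2 disconnected regions.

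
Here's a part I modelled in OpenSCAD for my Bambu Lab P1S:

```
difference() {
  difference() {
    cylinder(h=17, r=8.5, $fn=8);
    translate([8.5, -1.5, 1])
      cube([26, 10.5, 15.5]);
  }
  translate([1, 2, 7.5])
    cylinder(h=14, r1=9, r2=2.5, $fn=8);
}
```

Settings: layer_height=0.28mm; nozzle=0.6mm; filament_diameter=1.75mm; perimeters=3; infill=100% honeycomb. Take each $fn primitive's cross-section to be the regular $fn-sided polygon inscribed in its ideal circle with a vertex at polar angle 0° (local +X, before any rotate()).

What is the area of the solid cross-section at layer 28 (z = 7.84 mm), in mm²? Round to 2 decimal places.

28.90 mm²

At z = 7.84 mm: the r=8.5 cylinder gives a regular 8-gon of circumradius 8.5 (constant along its height) (area = (8/2)·8.500²·sin(360°/8) = 204.35 mm²); the 26×10.5 cube at (8.5, -1.5) contributes its full rectangle (area 273.00 mm²); After the difference (first − rest): starting from the r=8.5 cylinder (204.35 mm²), the 26×10.5 cube at (8.5, -1.5) misses the remaining region (no effect) — area = 204.35 mm²; the cone at (1, 2) (r1=9→r2=2.5) has section circumradius 8.842 here — a regular 8-gon (area = (8/2)·8.842²·sin(360°/8) = 221.14 mm²); Taking the first minus the rest: starting from that combined region (204.35 mm²), the cone at (1, 2) partially overlaps it — only the 175.45 mm² overlap (of its 221.14 mm²) is removed, clipping the outline — area = 28.90 mm². Overall, the cross-section is a single solid region. Net area = 28.90 mm².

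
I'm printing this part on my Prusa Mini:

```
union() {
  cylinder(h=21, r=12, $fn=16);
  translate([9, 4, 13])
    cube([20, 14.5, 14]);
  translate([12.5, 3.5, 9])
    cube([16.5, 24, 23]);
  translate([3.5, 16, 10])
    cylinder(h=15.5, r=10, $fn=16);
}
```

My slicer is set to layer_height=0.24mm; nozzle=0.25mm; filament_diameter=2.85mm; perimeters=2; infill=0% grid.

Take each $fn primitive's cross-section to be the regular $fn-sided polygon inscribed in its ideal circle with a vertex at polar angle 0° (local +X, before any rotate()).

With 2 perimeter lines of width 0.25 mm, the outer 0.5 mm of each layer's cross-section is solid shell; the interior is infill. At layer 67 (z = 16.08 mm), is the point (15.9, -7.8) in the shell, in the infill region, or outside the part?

outside

At z = 16.08 mm: the cylinder: section is a regular 16-gon, circumradius r=12; the cube at (9, 4) (footprint 20×14.5) is included at this height; the cube at (12.5, 3.5) (footprint 16.5×24) is included at this height; the cylinder at (3.5, 16): section is a regular 16-gon, circumradius r=10; Combining (union): the regions partially overlap (shared area 332.09 mm²), so overlapping operands fuse into one piece — 1 connected region with 1 hole. Overall, the cross-section is one region with 1 hole. The nearest boundary edge runs (11.09, -4.59)→(8.49, -8.49); distance from the point to it = 5.78 mm. The point is not inside any of the regions above, so it lies outside the cross-section (5.78 mm from the nearest boundary).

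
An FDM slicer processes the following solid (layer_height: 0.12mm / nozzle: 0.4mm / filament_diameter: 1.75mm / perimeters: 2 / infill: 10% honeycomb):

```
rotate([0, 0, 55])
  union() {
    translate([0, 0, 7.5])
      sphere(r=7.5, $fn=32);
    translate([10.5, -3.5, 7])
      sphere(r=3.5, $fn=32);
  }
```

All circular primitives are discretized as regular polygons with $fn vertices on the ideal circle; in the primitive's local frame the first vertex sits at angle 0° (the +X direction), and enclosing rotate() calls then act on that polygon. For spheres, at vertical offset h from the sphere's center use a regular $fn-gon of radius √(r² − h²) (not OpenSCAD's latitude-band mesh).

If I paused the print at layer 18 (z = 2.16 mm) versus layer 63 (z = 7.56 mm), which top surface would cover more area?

layer 63 (z = 7.56 mm)

Layer 18 (z = 2.16): the sphere: section is a regular 32-gon, circumradius = √(r²−h²) = √(7.5²−5.34²) = 5.266 (area = (32/2)·5.266²·sin(360°/32) = 86.57 mm²); the sphere at (10.5, -3.5) is not intersected at this z (|z−center|=4.840 > r=3.5); Merging all regions: only the r=7.5 sphere is present, so the union is just that shape — area = 86.57 mm²; (whole slice rotated 55° about Z — lengths, areas and connectivity unchanged). So its area = 86.57 mm². Layer 63 (z = 7.56): the r=7.5 sphere contributes a regular 32-gon of circumradius √(7.5²−0.06²) = 7.500 (area = (32/2)·7.500²·sin(360°/32) = 175.57 mm²); the r=3.5 sphere at (10.5, -3.5) slices to a regular 32-gon of circumradius 3.455 (√(r²−h²) with h=0.56 from center) (area = (32/2)·3.455²·sin(360°/32) = 37.26 mm²); Merging all regions: the 2 present regions are separate (no shared area or edge), so areas and boundary lengths simply add and each stays a separate island — area = 212.83 mm²; (rotated 55° about Z; rotation is an isometry so areas/perimeters/island counts are preserved). So its area = 212.83 mm². Layer 63 is larger (212.83 vs 86.57 mm²).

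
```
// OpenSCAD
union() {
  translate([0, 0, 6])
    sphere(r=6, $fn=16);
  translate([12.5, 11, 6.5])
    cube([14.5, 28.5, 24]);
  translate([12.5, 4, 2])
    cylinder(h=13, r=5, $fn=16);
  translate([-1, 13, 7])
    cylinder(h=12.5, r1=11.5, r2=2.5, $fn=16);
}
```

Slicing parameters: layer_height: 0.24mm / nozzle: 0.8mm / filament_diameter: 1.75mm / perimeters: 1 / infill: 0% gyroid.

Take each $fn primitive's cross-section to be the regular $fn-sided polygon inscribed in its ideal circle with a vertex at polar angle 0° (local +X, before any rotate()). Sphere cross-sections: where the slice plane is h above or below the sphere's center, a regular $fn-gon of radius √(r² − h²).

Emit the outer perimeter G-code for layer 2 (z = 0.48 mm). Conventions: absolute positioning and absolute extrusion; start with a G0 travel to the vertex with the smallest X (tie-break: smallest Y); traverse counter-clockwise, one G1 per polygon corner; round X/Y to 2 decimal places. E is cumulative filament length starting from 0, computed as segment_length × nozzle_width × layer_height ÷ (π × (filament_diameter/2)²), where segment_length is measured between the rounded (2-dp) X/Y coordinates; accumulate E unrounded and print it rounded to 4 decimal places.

At z = 0.48 mm: the r=6 sphere contributes a regular 16-gon of circumradius √(6²−5.52²) = 2.352; the cube at (12.5, 11) does not reach this height (z outside [6.5, 30.5]); the cylinder at (12.5, 4) does not reach this height (z outside [2, 15]); the cone at (-1, 13) is absent (z outside [7, 19.5]); Merging all regions: only the r=6 sphere is present, so the union is just that shape — 1 connected region. The outline is a single polygon with 16 vertices. Extrusion per mm of travel: 0.8 × 0.24 / (π × 0.875²) = 0.079824. Accumulating E over each segment gives final E = 1.1706.

G0 X-2.35 Y0.00 Z0.48
G1 X-2.17 Y-0.90 E0.0733
G1 X-1.66 Y-1.66 E0.1463
G1 X-0.90 Y-2.17 E0.2194
G1 X0.00 Y-2.35 E0.2926
G1 X0.90 Y-2.17 E0.3659
G1 X1.66 Y-1.66 E0.4390
G1 X2.17 Y-0.90 E0.5120
G1 X2.35 Y0.00 E0.5853
G1 X2.17 Y0.90 E0.6586
G1 X1.66 Y1.66 E0.7316
G1 X0.90 Y2.17 E0.8047
G1 X0.00 Y2.35 E0.8779
G1 X-0.90 Y2.17 E0.9512
G1 X-1.66 Y1.66 E1.0243
G1 X-2.17 Y0.90 E1.0973
G1 X-2.35 Y0.00 E1.1706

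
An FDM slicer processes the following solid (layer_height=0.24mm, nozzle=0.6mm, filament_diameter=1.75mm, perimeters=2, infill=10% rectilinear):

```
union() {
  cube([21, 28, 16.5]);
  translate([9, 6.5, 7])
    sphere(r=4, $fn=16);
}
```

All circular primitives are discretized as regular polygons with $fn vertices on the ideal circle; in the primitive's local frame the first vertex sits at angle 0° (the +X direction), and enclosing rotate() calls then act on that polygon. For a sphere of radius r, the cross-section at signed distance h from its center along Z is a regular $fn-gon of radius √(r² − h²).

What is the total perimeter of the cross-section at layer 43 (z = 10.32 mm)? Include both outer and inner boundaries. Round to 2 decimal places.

At z = 10.32 mm: the cube is present — its section is the full 21×28 rectangle (perimeter 98.00 mm); the sphere at (9, 6.5): section is a regular 16-gon, circumradius = √(r²−h²) = √(4²−3.32²) = 2.231 (perimeter = 2·16·2.231·sin(180°/16) = 13.93 mm); Taking the union: the r=4 sphere at (9, 6.5) lies entirely inside the 21×28 cube, so the union is just the 21×28 cube — boundary = 98.00 mm. Overall, the cross-section is a single solid region. Total boundary length (outer) = 98.00 mm.

98.00 mm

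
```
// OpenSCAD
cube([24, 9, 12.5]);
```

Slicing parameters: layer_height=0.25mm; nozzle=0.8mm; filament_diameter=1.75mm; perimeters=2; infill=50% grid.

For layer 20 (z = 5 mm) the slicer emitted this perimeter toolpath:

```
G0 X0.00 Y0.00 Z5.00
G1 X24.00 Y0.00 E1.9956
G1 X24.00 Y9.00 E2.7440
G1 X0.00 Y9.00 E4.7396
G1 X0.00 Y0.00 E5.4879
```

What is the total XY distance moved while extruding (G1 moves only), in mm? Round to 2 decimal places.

Sum the Euclidean lengths of each G1 segment: total = 66.00 mm.

66.00 mm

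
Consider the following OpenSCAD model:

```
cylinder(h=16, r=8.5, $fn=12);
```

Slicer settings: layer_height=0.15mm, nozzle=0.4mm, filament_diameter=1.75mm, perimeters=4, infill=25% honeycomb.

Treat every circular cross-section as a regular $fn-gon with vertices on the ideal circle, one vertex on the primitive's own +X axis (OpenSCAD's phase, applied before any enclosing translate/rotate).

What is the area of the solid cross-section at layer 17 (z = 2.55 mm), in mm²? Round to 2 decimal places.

At z = 2.55 mm: the r=8.5 cylinder gives a regular 12-gon of circumradius 8.5 (constant along its height) (area = (12/2)·8.500²·sin(360°/12) = 216.75 mm²). Overall, the cross-section is a single solid region. Net area = 216.75 mm².

216.75 mm²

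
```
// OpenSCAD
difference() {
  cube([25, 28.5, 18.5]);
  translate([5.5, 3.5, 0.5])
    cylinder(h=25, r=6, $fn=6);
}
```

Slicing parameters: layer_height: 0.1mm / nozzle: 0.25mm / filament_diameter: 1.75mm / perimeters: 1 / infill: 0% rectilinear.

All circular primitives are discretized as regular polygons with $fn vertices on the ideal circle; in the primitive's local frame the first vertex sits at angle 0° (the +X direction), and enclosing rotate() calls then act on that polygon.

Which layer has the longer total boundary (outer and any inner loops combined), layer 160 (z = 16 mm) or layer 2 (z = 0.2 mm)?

layer 160 (z = 16 mm)

Layer 160 (z = 16): the cube is present — its section is the full 25×28.5 rectangle (perimeter 107.00 mm); the cylinder at (5.5, 3.5): section is a regular 6-gon, circumradius r=6 (perimeter = 2·6·6.000·sin(180°/6) = 36.00 mm); Taking the first minus the rest: starting from the 25×28.5 cube, the r=6 cylinder at (5.5, 3.5) partially overlaps it — only the 81.26 mm² overlap (of its 93.53 mm²) is removed, clipping the outline — boundary = 121.39 mm. So its perimeter = 121.39 mm. Layer 2 (z = 0.2): the 25×28.5 cube contributes its full rectangle (perimeter 107.00 mm); the cylinder at (5.5, 3.5) does not reach this height (z outside [0.5, 25.5]); Taking the first minus the rest: none of the subtracted shapes is present at this height, so the 25×28.5 cube is unchanged — boundary = 107.00 mm. So its perimeter = 107.00 mm. Layer 160 is larger (121.39 vs 107.00 mm).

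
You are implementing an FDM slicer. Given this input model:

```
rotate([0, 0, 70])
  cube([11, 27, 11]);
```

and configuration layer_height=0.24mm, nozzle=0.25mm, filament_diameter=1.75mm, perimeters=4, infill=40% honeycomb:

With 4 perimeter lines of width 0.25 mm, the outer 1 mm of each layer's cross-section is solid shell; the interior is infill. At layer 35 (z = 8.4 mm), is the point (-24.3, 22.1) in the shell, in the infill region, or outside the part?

At z = 8.4 mm: the 11×27 cube contributes its full rectangle; (rotated 70° about Z; rotation is an isometry so areas/perimeters/island counts are preserved). Overall, the cross-section is a single solid region. Undo the 70° rotation: the query point maps to (12.456, 30.393) in the un-rotated model frame. The nearest boundary edge runs (11.00, 0.00)→(11.00, 27.00); distance from the point to it = 3.69 mm. The point is not inside any of the regions above, so it lies outside the cross-section (3.69 mm from the nearest boundary).

outside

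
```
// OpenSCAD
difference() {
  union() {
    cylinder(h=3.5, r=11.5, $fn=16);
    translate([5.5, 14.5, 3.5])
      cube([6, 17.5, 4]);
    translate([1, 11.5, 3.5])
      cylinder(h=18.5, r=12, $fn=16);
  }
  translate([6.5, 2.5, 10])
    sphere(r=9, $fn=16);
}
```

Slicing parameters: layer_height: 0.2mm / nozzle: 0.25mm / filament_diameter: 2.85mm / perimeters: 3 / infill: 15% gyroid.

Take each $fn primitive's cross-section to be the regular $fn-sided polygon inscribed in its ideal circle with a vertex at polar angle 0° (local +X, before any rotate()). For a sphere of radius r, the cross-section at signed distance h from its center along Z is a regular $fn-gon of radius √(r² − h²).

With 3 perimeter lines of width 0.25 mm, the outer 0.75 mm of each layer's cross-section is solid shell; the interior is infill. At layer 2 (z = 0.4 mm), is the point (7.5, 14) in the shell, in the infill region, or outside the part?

At z = 0.4 mm: the cylinder: section is a regular 16-gon, circumradius r=11.5; the cube at (5.5, 14.5) is absent (z outside [3.5, 7.5]); the cylinder at (1, 11.5) is not intersected at this z (z outside [3.5, 22]); Combining (union): only the r=11.5 cylinder is present, so the union is just that shape — 1 connected region; the sphere at (6.5, 2.5) does not reach this height (|z−center|=9.600 > r=9); Taking the first minus the rest: none of the subtracted shapes is present at this height, so that combined region is unchanged — 1 connected region. Overall, the cross-section is a single solid region. The nearest boundary edge runs (8.13, 8.13)→(4.40, 10.62); distance from the point to it = 4.53 mm. The point is not inside any of the regions above, so it lies outside the cross-section (4.53 mm from the nearest boundary).

outside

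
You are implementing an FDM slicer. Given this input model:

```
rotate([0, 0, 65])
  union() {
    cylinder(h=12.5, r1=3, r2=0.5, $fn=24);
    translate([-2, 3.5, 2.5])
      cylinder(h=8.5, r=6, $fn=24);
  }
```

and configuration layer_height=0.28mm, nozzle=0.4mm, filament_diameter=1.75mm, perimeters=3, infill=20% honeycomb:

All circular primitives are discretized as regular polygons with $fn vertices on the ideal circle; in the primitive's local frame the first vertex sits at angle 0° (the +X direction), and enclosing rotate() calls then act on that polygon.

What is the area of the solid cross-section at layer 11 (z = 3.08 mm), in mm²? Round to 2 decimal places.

112.81 mm²

At z = 3.08 mm: the cone: at t=0.246 of its height the radius interpolates to r₁+(r₂−r₁)t = 2.384, giving a regular 24-gon of that circumradius (area = (24/2)·2.384²·sin(360°/24) = 17.65 mm²); the r=6 cylinder at (-2, 3.5) gives a regular 24-gon of circumradius 6 (constant along its height) (area = (24/2)·6.000²·sin(360°/24) = 111.81 mm²); Combining (union): the regions partially overlap — summed areas 129.46 mm² minus the doubly-counted overlap 16.65 mm² gives 112.81 mm² — area = 112.81 mm²; (rotated 65° about Z; rotation is an isometry so areas/perimeters/island counts are preserved). Overall, the cross-section is a single solid region. Net area = 112.81 mm².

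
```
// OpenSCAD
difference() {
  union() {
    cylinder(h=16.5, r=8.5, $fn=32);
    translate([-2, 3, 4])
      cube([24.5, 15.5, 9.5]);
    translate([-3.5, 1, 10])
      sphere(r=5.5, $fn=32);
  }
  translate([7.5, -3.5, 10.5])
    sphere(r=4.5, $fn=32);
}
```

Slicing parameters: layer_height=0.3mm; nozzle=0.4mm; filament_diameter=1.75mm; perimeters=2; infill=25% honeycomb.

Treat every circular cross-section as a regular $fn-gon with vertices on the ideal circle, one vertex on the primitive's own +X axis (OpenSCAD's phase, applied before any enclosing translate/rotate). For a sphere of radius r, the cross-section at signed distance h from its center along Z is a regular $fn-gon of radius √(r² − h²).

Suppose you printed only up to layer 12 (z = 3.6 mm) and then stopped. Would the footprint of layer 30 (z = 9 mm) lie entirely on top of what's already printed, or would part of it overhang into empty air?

Compare the two slices. At z = 3.6: the r=8.5 cylinder contributes a regular 32-gon of circumradius 8.5 (area = (32/2)·8.500²·sin(360°/32) = 225.52 mm²); the cube at (-2, 3) is absent (z outside [4, 13.5]); the sphere at (-3.5, 1) is absent (|z−center|=6.400 > r=5.5); Taking the union: only the r=8.5 cylinder is present, so the union is just that shape — area = 225.52 mm²; the sphere at (7.5, -3.5) is absent (|z−center|=6.900 > r=4.5); Taking the first minus the rest: none of the subtracted shapes is present at this height, so the result so far is unchanged — area = 225.52 mm². At z = 9: the cylinder: section is a regular 32-gon, circumradius r=8.5 (area = (32/2)·8.500²·sin(360°/32) = 225.52 mm²); the cube at (-2, 3) (footprint 24.5×15.5) is included at this height (area 379.75 mm²); the sphere at (-3.5, 1): section is a regular 32-gon, circumradius = √(r²−h²) = √(5.5²−1²) = 5.408 (area = (32/2)·5.408²·sin(360°/32) = 91.30 mm²); Merging all regions: the regions partially overlap — summed areas 696.58 mm² minus the doubly-counted overlap 130.80 mm² gives 565.78 mm² — area = 565.78 mm²; the r=4.5 sphere at (7.5, -3.5) contributes a regular 32-gon of circumradius √(4.5²−1.5²) = 4.243 (area = (32/2)·4.243²·sin(360°/32) = 56.19 mm²); After the difference (first − rest): starting from the result so far (565.78 mm²), the r=4.5 sphere at (7.5, -3.5) partially overlaps it — only the 26.71 mm² overlap (of its 56.19 mm²) is removed, clipping the outline — area = 539.06 mm². Checking containment: at z = 9 the cross-section extends beyond the z = 3.6 cross-section by about 340.25 mm².

part overhangs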